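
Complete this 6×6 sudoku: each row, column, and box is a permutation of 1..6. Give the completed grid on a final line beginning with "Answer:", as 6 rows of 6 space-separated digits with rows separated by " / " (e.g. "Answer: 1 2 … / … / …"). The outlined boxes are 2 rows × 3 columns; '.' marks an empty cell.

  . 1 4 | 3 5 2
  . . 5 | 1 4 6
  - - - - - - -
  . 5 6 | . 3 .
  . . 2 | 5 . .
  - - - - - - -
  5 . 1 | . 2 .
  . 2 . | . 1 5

Step 1. [r5c2∈{3,4,6}] col 2 places 6 nowhere but r5c2. So r5c2=6.
Step 2. [r4c2∈{3,4}] col 2 places 4 nowhere but r4c2 ⇒ r4c2=4.
Step 3. [r4c1∈{1,3}] across row 4, 3 lands solely at r4c1, so r4c1=3.
Step 4. [r5c4∈{4}] nothing but 4 survives at r5c4. So r5c4=4.
Step 5. [r3c6∈{1,4}] in row 3, 4 fits only at r3c6 ⇒ r3c6=4.
Step 6. [r5c6∈{3}] r5c6 has the single candidate 3, so r5c6=3.
Step 7. [r3c1∈{1}] r3c1 is down to just 1. So r3c1=1.
Step 8. [r6c1∈{4}] r6c1 has the single candidate 4 ⇒ r6c1=4.
Step 9. [r6c4∈{6}] r6c4 has the single candidate 6, so r6c4=6.
Step 10. [r2c1∈{2}] r2c1 is down to just 2 ⇒ r2c1=2.
Step 11. [r3c4∈{2}] only 2 remains possible at r3c4. So r3c4=2.
Step 12. [r4c6∈{1}] r4c6 has the single candidate 1 ⇒ r4c6=1.
Step 13. [r4c5∈{6}] only 6 remains possible at r4c5. So r4c5=6.
Step 14. [r6c3∈{3}] r6c3 is down to just 3, so r6c3=3.
Step 15. [r1c1∈{6}] only 6 remains possible at r1c1 ⇒ r1c1=6.
Step 16. [r2c2∈{3}] r2c2's peers cover all but 3 ⇒ r2c2=3.

Answer: 6 1 4 3 5 2 / 2 3 5 1 4 6 / 1 5 6 2 3 4 / 3 4 2 5 6 1 / 5 6 1 4 2 3 / 4 2 3 6 1 5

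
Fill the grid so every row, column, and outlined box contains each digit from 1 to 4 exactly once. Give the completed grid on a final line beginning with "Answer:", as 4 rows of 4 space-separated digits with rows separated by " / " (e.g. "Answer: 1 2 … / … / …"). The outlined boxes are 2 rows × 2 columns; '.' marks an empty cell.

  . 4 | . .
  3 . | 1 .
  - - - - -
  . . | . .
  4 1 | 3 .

Step 1. [r4c4∈{2}] r4c4 has the single candidate 2 ⇒ r4c4=2.
Step 2. [r3c1∈{2}] r3c1 is down to just 2. So r3c1=2.
Step 3. [r3c4∈{1,4}] in row 3, 1 fits only at r3c4 ⇒ r3c4=1.
Step 4. [r1c1∈{1}] only 1 remains possible at r1c1. So r1c1=1.
Step 5. [r2c4∈{4}] nothing but 4 survives at r2c4. So r2c4=4.
Step 6. [r3c2∈{3}] r3c2 is down to just 3. So r3c2=3.
Step 7. [r2c2∈{2}] only 2 remains possible at r2c2 ⇒ r2c2=2.
Step 8. [r1c3∈{2}] r1c3 has the single candidate 2 ⇒ r1c3=2.
Step 9. [r3c3∈{4}] r3c3's peers cover all but 4 ⇒ r3c3=4.
Step 10. [r1c4∈{3}] r1c4 is down to just 3. So r1c4=3.

Answer: 1 4 2 3 / 3 2 1 4 / 2 3 4 1 / 4 1 3 2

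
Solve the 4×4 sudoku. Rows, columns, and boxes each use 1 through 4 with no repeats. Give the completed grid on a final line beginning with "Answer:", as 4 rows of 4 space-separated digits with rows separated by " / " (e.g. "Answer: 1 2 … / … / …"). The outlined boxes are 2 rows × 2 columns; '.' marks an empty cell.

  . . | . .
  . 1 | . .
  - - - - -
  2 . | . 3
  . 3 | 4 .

Step 1. [r1c2∈{2,4}] 2 has one home in col 2: r1c2. So r1c2=2.
Step 2. [r2c3∈{2,3}] r2c3 is the only open cell in col 3 admitting 2 ⇒ r2c3=2.
Step 3. [r2c1∈{3,4}] row 2 places 3 nowhere but r2c1, so r2c1=3.
Step 4. [r3c3∈{1}] nothing but 1 survives at r3c3 ⇒ r3c3=1.
Step 5. [r1c1∈{4}] nothing but 4 survives at r1c1 ⇒ r1c1=4.
Step 6. [r3c2∈{4}] r3c2 has the single candidate 4, so r3c2=4.
Step 7. [r4c4∈{2}] r4c4 has the single candidate 2. So r4c4=2.
Step 8. [r1c3∈{3}] nothing but 3 survives at r1c3. So r1c3=3.
Step 9. [r4c1∈{1}] r4c1's peers cover all but 1 ⇒ r4c1=1.
Step 10. [r1c4∈{1}] r1c4 is down to just 1, so r1c4=1.
Step 11. [r2c4∈{4}] nothing but 4 survives at r2c4. So r2c4=4.

Answer: 4 2 3 1 / 3 1 2 4 / 2 4 1 3 / 1 3 4 2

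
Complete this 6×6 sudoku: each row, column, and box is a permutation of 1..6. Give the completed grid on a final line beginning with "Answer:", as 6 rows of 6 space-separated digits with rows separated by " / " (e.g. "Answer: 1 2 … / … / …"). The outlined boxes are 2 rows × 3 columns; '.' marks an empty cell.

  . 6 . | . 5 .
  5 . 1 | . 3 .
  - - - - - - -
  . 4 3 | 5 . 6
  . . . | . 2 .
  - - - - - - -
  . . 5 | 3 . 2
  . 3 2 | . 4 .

Step 1. [r3c5∈{1}] only 1 remains possible at r3c5, so r3c5=1.
Step 2. [r2c6∈{4}] r2c6 has the single candidate 4 ⇒ r2c6=4.
Step 3. [r5c1∈{1,4,6}] row 5 places 4 nowhere but r5c1. So r5c1=4.
Step 4. [r6c1∈{1,6}] in box 5, 6 fits only at r6c1 ⇒ r6c1=6.
Step 5. [r1c6∈{1}] nothing but 1 survives at r1c6 ⇒ r1c6=1.
Step 6. [r2c2∈{2}] r2c2 has the single candidate 2, so r2c2=2.
Step 7. [r5c2∈{1}] r5c2 is down to just 1, so r5c2=1.
Step 8. [r3c1∈{2}] r3c1's peers cover all but 2. So r3c1=2.
Step 9. [r6c4∈{1}] only 1 remains possible at r6c4. So r6c4=1.
Step 10. [r1c3∈{4}] r1c3's peers cover all but 4, so r1c3=4.
Step 11. [r5c5∈{6}] only 6 remains possible at r5c5 ⇒ r5c5=6.
Step 12. [r4c4∈{4}] r4c4's peers cover all but 4. So r4c4=4.
Step 13. [r4c1∈{1}] r4c1 is down to just 1. So r4c1=1.
Step 14. [r4c2∈{5}] r4c2 has the single candidate 5, so r4c2=5.
Step 15. [r6c6∈{5}] only 5 remains possible at r6c6 ⇒ r6c6=5.
Step 16. [r1c1∈{3}] r1c1 has the single candidate 3. So r1c1=3.
Step 17. [r2c4∈{6}] r2c4 has the single candidate 6, so r2c4=6.
Step 18. [r4c6∈{3}] r4c6 has the single candidate 3. So r4c6=3.
Step 19. [r4c3∈{6}] r4c3's peers cover all but 6, so r4c3=6.
Step 20. [r1c4∈{2}] r1c4's peers cover all but 2. So r1c4=2.

Answer: 3 6 4 2 5 1 / 5 2 1 6 3 4 / 2 4 3 5 1 6 / 1 5 6 4 2 3 / 4 1 5 3 6 2 / 6 3 2 1 4 5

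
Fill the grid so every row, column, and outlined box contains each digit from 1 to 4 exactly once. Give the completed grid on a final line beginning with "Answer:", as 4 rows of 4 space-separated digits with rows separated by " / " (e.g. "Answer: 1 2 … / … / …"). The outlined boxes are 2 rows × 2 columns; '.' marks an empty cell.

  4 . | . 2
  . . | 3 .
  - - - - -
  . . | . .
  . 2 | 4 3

Step 1. [r3c4∈{1}] r3c4 has the single candidate 1 ⇒ r3c4=1.
Step 2. [r1c2∈{1,3}] r1c2 is the only open cell in row 1 admitting 3 ⇒ r1c2=3.
Step 3. [r2c2∈{1}] r2c2's peers cover all but 1 ⇒ r2c2=1.
Step 4. [r3c2∈{4}] only 4 remains possible at r3c2, so r3c2=4.
Step 5. [r3c3∈{2}] r3c3's peers cover all but 2, so r3c3=2.
Step 6. [r3c1∈{3}] only 3 remains possible at r3c1. So r3c1=3.
Step 7. [r2c1∈{2}] r2c1 has the single candidate 2 ⇒ r2c1=2.
Step 8. [r4c1∈{1}] r4c1 has the single candidate 1 ⇒ r4c1=1.
Step 9. [r2c4∈{4}] r2c4 has the single candidate 4, so r2c4=4.
Step 10. [r1c3∈{1}] r1c3 has the single candidate 1. So r1c3=1.

Answer: 4 3 1 2 / 2 1 3 4 / 3 4 2 1 / 1 2 4 3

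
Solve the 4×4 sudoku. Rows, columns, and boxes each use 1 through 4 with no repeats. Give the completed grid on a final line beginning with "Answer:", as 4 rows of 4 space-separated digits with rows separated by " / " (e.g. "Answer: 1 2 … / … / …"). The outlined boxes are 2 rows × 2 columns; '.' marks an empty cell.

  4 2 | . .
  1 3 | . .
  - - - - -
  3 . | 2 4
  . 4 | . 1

Step 1. [r4c3∈{3}] r4c3's peers cover all but 3, so r4c3=3.
Step 2. [r1c3∈{1}] r1c3 is down to just 1, so r1c3=1.
Step 3. [r3c2∈{1}] only 1 remains possible at r3c2 ⇒ r3c2=1.
Step 4. [r2c4∈{2}] only 2 remains possible at r2c4 ⇒ r2c4=2.
Step 5. [r4c1∈{2}] r4c1 has the single candidate 2. So r4c1=2.
Step 6. [r2c3∈{4}] only 4 remains possible at r2c3 ⇒ r2c3=4.
Step 7. [r1c4∈{3}] only 3 remains possible at r1c4. So r1c4=3.

Answer: 4 2 1 3 / 1 3 4 2 / 3 1 2 4 / 2 4 3 1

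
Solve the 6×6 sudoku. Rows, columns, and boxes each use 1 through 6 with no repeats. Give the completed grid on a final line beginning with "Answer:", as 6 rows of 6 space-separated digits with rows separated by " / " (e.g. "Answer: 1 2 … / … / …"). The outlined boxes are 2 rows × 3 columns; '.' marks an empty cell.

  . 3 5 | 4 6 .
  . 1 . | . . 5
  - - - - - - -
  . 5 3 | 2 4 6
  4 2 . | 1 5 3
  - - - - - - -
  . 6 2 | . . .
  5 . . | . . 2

Step 1. [r6c3∈{1,4}] col 3 places 1 nowhere but r6c3, so r6c3=1.
Step 2. [r6c5∈{3}] nothing but 3 survives at r6c5. So r6c5=3.
Step 3. [r2c1∈{2,6}] col 1 places 6 nowhere but r2c1. So r2c1=6.
Step 4. [r1c6∈{1}] r1c6 is down to just 1 ⇒ r1c6=1.
Step 5. [r6c2∈{4}] only 4 remains possible at r6c2. So r6c2=4.
Step 6. [r2c3∈{4}] r2c3 is down to just 4, so r2c3=4.
Step 7. [r6c4∈{6}] nothing but 6 survives at r6c4, so r6c4=6.
Step 8. [r2c5∈{2}] r2c5 is down to just 2, so r2c5=2.
Step 9. [r3c1∈{1}] r3c1 has the single candidate 1. So r3c1=1.
Step 10. [r5c4∈{5}] r5c4 is down to just 5, so r5c4=5.
Step 11. [r5c5∈{1}] r5c5 has the single candidate 1. So r5c5=1.
Step 12. [r2c4∈{3}] r2c4 is down to just 3, so r2c4=3.
Step 13. [r5c1∈{3}] only 3 remains possible at r5c1, so r5c1=3.
Step 14. [r4c3∈{6}] r4c3 is down to just 6. So r4c3=6.
Step 15. [r1c1∈{2}] only 2 remains possible at r1c1 ⇒ r1c1=2.
Step 16. [r5c6∈{4}] r5c6's peers cover all but 4, so r5c6=4.

Answer: 2 3 5 4 6 1 / 6 1 4 3 2 5 / 1 5 3 2 4 6 / 4 2 6 1 5 3 / 3 6 2 5 1 4 / 5 4 1 6 3 2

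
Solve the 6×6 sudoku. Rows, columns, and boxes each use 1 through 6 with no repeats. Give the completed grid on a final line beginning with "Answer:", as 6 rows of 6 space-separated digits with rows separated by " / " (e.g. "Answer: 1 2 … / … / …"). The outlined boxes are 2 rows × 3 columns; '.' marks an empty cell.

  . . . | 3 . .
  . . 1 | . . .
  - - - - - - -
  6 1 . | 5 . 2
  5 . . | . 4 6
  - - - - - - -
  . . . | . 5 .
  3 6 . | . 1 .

Step 1. [r6c6∈{4}] r6c6 has the single candidate 4, so r6c6=4.
Step 2. [r2c4∈{2,4,6}] col 4 places 4 nowhere but r2c4, so r2c4=4.
Step 3. [r2c1∈{2}] only 2 remains possible at r2c1, so r2c1=2.
Step 4. [r1c1∈{4}] r1c1 has the single candidate 4, so r1c1=4.
Step 5. [r1c2∈{5}] only 5 remains possible at r1c2. So r1c2=5.
Step 6. [r5c2∈{2,4}] col 2 places 4 nowhere but r5c2, so r5c2=4.
Step 7. [r5c3∈{2}] r5c3's peers cover all but 2 ⇒ r5c3=2.
Step 8. [r4c3∈{3}] r4c3's peers cover all but 3, so r4c3=3.
Step 9. [r2c5∈{6}] r2c5 has the single candidate 6. So r2c5=6.
Step 10. [r5c6∈{3}] r5c6 has the single candidate 3 ⇒ r5c6=3.
Step 11. [r1c5∈{2}] r1c5's peers cover all but 2, so r1c5=2.
Step 12. [r2c6∈{5}] r2c6 is down to just 5. So r2c6=5.
Step 13. [r6c4∈{2}] nothing but 2 survives at r6c4, so r6c4=2.
Step 14. [r1c6∈{1}] r1c6 is down to just 1. So r1c6=1.
Step 15. [r3c5∈{3}] r3c5 has the single candidate 3, so r3c5=3.
Step 16. [r4c4∈{1}] nothing but 1 survives at r4c4 ⇒ r4c4=1.
Step 17. [r2c2∈{3}] r2c2 has the single candidate 3. So r2c2=3.
Step 18. [r3c3∈{4}] only 4 remains possible at r3c3, so r3c3=4.
Step 19. [r1c3∈{6}] nothing but 6 survives at r1c3, so r1c3=6.
Step 20. [r5c4∈{6}] nothing but 6 survives at r5c4 ⇒ r5c4=6.
Step 21. [r4c2∈{2}] r4c2 has the single candidate 2 ⇒ r4c2=2.
Step 22. [r5c1∈{1}] nothing but 1 survives at r5c1. So r5c1=1.
Step 23. [r6c3∈{5}] only 5 remains possible at r6c3 ⇒ r6c3=5.

Answer: 4 5 6 3 2 1 / 2 3 1 4 6 5 / 6 1 4 5 3 2 / 5 2 3 1 4 6 / 1 4 2 6 5 3 / 3 6 5 2 1 4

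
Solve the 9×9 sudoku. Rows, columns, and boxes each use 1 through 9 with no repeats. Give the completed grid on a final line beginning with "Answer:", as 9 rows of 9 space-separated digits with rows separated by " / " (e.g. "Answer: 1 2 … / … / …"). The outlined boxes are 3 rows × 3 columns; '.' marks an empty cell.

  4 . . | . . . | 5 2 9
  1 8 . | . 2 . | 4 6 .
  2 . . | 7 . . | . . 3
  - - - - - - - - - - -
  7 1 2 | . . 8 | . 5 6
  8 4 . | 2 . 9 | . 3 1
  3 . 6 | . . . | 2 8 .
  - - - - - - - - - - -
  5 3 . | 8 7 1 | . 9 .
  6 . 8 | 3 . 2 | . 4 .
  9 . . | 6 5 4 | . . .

Step 1. [r9c8∈{1,7}] r9c8 is the only open cell in col 8 admitting 7. So r9c8=7.
Step 2. [r3c5∈{1,4,6,8,9}] across row 3, 4 lands solely at r3c5. So r3c5=4.
Step 3. [r5c3∈{5}] r5c3's peers cover all but 5, so r5c3=5.
Step 4. [r1c5∈{1,3,6,8}] in row 1, 8 fits only at r1c5, so r1c5=8.
Step 5. [r3c2∈{5,6,9}] r3c2 is the only open cell in col 2 admitting 5, so r3c2=5.
Step 6. [r6c9∈{4,7}] in col 9, 4 fits only at r6c9, so r6c9=4.
Step 7. [r8c7∈{1}] r8c7 is down to just 1 ⇒ r8c7=1.
Step 8. [r9c9∈{2,8}] r9c9 is the only open cell in col 9 admitting 8, so r9c9=8.
Step 9. [r1c2∈{6,7}] in col 2, 6 fits only at r1c2 ⇒ r1c2=6.
Step 10. [r1c3∈{3,7}] row 1 places 7 nowhere but r1c3. So r1c3=7.
Step 11. [r2c4∈{5,9}] r2c4 is the only open cell in col 4 admitting 9, so r2c4=9.
Step 12. [r6c4∈{1,5}] 5 has one home in col 4: r6c4 ⇒ r6c4=5.
Step 13. [r2c6∈{3,5}] row 2 places 5 nowhere but r2c6, so r2c6=5.
Step 14. [r6c2∈{9}] r6c2's peers cover all but 9, so r6c2=9.
Step 15. [r5c7∈{7}] only 7 remains possible at r5c7. So r5c7=7.
Step 16. [r3c7∈{8}] r3c7's peers cover all but 8. So r3c7=8.
Step 17. [r5c5∈{6}] only 6 remains possible at r5c5 ⇒ r5c5=6.
Step 18. [r3c6∈{6}] only 6 remains possible at r3c6, so r3c6=6.
Step 19. [r3c3∈{9}] r3c3 has the single candidate 9, so r3c3=9.
Step 20. [r4c4∈{4}] r4c4 has the single candidate 4. So r4c4=4.
Step 21. [r2c3∈{3}] r2c3 has the single candidate 3, so r2c3=3.
Step 22. [r8c5∈{9}] r8c5's peers cover all but 9 ⇒ r8c5=9.
Step 23. [r9c7∈{3}] r9c7 is down to just 3, so r9c7=3.
Step 24. [r6c5∈{1}] r6c5 is down to just 1. So r6c5=1.
Step 25. [r8c9∈{5}] r8c9 has the single candidate 5, so r8c9=5.
Step 26. [r7c3∈{4}] only 4 remains possible at r7c3 ⇒ r7c3=4.
Step 27. [r9c3∈{1}] r9c3's peers cover all but 1, so r9c3=1.
Step 28. [r1c6∈{3}] r1c6 has the single candidate 3, so r1c6=3.
Step 29. [r4c7∈{9}] r4c7 has the single candidate 9, so r4c7=9.
Step 30. [r4c5∈{3}] r4c5 is down to just 3, so r4c5=3.
Step 31. [r7c9∈{2}] r7c9 has the single candidate 2. So r7c9=2.
Step 32. [r3c8∈{1}] only 1 remains possible at r3c8, so r3c8=1.
Step 33. [r6c6∈{7}] only 7 remains possible at r6c6. So r6c6=7.
Step 34. [r8c2∈{7}] r8c2 is down to just 7 ⇒ r8c2=7.
Step 35. [r2c9∈{7}] only 7 remains possible at r2c9. So r2c9=7.
Step 36. [r9c2∈{2}] r9c2 is down to just 2 ⇒ r9c2=2.
Step 37. [r7c7∈{6}] r7c7 has the single candidate 6 ⇒ r7c7=6.
Step 38. [r1c4∈{1}] r1c4's peers cover all but 1 ⇒ r1c4=1.

Answer: 4 6 7 1 8 3 5 2 9 / 1 8 3 9 2 5 4 6 7 / 2 5 9 7 4 6 8 1 3 / 7 1 2 4 3 8 9 5 6 / 8 4 5 2 6 9 7 3 1 / 3 9 6 5 1 7 2 8 4 / 5 3 4 8 7 1 6 9 2 / 6 7 8 3 9 2 1 4 5 / 9 2 1 6 5 4 3 7 8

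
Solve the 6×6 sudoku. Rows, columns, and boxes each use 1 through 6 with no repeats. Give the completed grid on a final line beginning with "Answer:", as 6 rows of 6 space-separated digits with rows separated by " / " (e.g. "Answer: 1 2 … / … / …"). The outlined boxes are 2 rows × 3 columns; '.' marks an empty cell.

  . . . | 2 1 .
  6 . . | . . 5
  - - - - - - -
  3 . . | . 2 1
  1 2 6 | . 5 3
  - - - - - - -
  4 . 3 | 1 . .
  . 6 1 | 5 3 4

Step 1. [r1c2∈{3,4,5}] across row 1, 3 lands solely at r1c2. So r1c2=3.
Step 2. [r1c3∈{4,5}] row 1 places 4 nowhere but r1c3, so r1c3=4.
Step 3. [r4c4∈{4}] r4c4 has the single candidate 4 ⇒ r4c4=4.
Step 4. [r5c5∈{6}] r5c5 is down to just 6. So r5c5=6.
Step 5. [r3c2∈{4,5}] in row 3, 4 fits only at r3c2 ⇒ r3c2=4.
Step 6. [r2c2∈{1}] r2c2 has the single candidate 1. So r2c2=1.
Step 7. [r2c4∈{3}] only 3 remains possible at r2c4. So r2c4=3.
Step 8. [r5c6∈{2}] r5c6 is down to just 2 ⇒ r5c6=2.
Step 9. [r5c2∈{5}] r5c2 has the single candidate 5, so r5c2=5.
Step 10. [r1c1∈{5}] r1c1 is down to just 5 ⇒ r1c1=5.
Step 11. [r3c3∈{5}] r3c3's peers cover all but 5, so r3c3=5.
Step 12. [r3c4∈{6}] only 6 remains possible at r3c4, so r3c4=6.
Step 13. [r2c5∈{4}] r2c5 has the single candidate 4 ⇒ r2c5=4.
Step 14. [r6c1∈{2}] r6c1 has the single candidate 2. So r6c1=2.
Step 15. [r2c3∈{2}] r2c3's peers cover all but 2, so r2c3=2.
Step 16. [r1c6∈{6}] r1c6 has the single candidate 6. So r1c6=6.

Answer: 5 3 4 2 1 6 / 6 1 2 3 4 5 / 3 4 5 6 2 1 / 1 2 6 4 5 3 / 4 5 3 1 6 2 / 2 6 1 5 3 4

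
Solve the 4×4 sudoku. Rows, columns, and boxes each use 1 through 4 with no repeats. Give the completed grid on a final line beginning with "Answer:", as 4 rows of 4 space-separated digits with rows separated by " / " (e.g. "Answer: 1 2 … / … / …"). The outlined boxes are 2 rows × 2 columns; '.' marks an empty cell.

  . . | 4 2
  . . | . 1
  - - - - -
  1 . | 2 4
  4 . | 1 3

Step 1. [r1c1∈{3}] r1c1 has the single candidate 3. So r1c1=3.
Step 2. [r4c2∈{2}] r4c2 is down to just 2, so r4c2=2.
Step 3. [r2c2∈{4}] r2c2 is down to just 4. So r2c2=4.
Step 4. [r3c2∈{3}] r3c2 is down to just 3 ⇒ r3c2=3.
Step 5. [r2c3∈{3}] only 3 remains possible at r2c3 ⇒ r2c3=3.
Step 6. [r2c1∈{2}] r2c1 has the single candidate 2. So r2c1=2.
Step 7. [r1c2∈{1}] nothing but 1 survives at r1c2 ⇒ r1c2=1.

Answer: 3 1 4 2 / 2 4 3 1 / 1 3 2 4 / 4 2 1 3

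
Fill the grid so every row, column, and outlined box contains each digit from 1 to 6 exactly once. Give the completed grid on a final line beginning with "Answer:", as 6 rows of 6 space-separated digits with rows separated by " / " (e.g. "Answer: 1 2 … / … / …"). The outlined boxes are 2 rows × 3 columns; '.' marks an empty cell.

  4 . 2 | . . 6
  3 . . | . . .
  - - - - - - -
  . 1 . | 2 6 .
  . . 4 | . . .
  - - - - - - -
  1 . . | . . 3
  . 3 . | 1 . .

Step 1. [r1c2∈{5}] r1c2 has the single candidate 5. So r1c2=5.
Step 2. [r5c2∈{2,4,6}] in col 2, 4 fits only at r5c2. So r5c2=4.
Step 3. [r6c1∈{2,5,6}] in box 5, 2 fits only at r6c1. So r6c1=2.
Step 4. [r2c6∈{1,2,4,5}] 2 has one home in col 6: r2c6 ⇒ r2c6=2.
Step 5. [r3c1∈{5}] r3c1 has the single candidate 5, so r3c1=5.
Step 6. [r6c3∈{5,6}] across row 6, 6 lands solely at r6c3 ⇒ r6c3=6.
Step 7. [r1c5∈{1,3}] 1 has one home in row 1: r1c5, so r1c5=1.
Step 8. [r5c3∈{5}] nothing but 5 survives at r5c3 ⇒ r5c3=5.
Step 9. [r2c4∈{4,5}] col 4 places 4 nowhere but r2c4 ⇒ r2c4=4.
Step 10. [r4c4∈{3,5}] in col 4, 5 fits only at r4c4, so r4c4=5.
Step 11. [r6c6∈{4,5}] r6c6 is the only open cell in col 6 admitting 5. So r6c6=5.
Step 12. [r2c2∈{6}] only 6 remains possible at r2c2, so r2c2=6.
Step 13. [r4c1∈{6}] r4c1 is down to just 6 ⇒ r4c1=6.
Step 14. [r6c5∈{4}] r6c5 is down to just 4. So r6c5=4.
Step 15. [r3c3∈{3}] r3c3's peers cover all but 3, so r3c3=3.
Step 16. [r2c5∈{5}] r2c5 is down to just 5 ⇒ r2c5=5.
Step 17. [r2c3∈{1}] only 1 remains possible at r2c3. So r2c3=1.
Step 18. [r4c6∈{1}] r4c6's peers cover all but 1 ⇒ r4c6=1.
Step 19. [r4c5∈{3}] only 3 remains possible at r4c5, so r4c5=3.
Step 20. [r1c4∈{3}] nothing but 3 survives at r1c4, so r1c4=3.
Step 21. [r5c4∈{6}] r5c4 is down to just 6, so r5c4=6.
Step 22. [r5c5∈{2}] r5c5 is down to just 2. So r5c5=2.
Step 23. [r4c2∈{2}] nothing but 2 survives at r4c2. So r4c2=2.
Step 24. [r3c6∈{4}] only 4 remains possible at r3c6, so r3c6=4.

Answer: 4 5 2 3 1 6 / 3 6 1 4 5 2 / 5 1 3 2 6 4 / 6 2 4 5 3 1 / 1 4 5 6 2 3 / 2 3 6 1 4 5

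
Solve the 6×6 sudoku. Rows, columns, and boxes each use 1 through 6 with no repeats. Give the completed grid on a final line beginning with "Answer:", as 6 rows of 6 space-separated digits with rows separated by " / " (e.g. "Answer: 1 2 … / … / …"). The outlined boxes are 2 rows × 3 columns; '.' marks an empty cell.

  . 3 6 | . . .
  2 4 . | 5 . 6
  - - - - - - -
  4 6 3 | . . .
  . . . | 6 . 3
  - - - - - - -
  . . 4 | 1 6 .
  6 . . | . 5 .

Step 1. [r3c4∈{2}] only 2 remains possible at r3c4, so r3c4=2.
Step 2. [r4c3∈{1,2,5}] in col 3, 5 fits only at r4c3. So r4c3=5.
Step 3. [r6c3∈{1,2}] in col 3, 2 fits only at r6c3 ⇒ r6c3=2.
Step 4. [r3c5∈{1}] only 1 remains possible at r3c5. So r3c5=1.
Step 5. [r1c6∈{1,2,4}] r1c6 is the only open cell in col 6 admitting 1 ⇒ r1c6=1.
Step 6. [r1c4∈{4}] r1c4's peers cover all but 4 ⇒ r1c4=4.
Step 7. [r6c2∈{1}] r6c2 has the single candidate 1. So r6c2=1.
Step 8. [r5c2∈{5}] nothing but 5 survives at r5c2 ⇒ r5c2=5.
Step 9. [r1c5∈{2}] r1c5 is down to just 2, so r1c5=2.
Step 10. [r1c1∈{5}] r1c1 has the single candidate 5. So r1c1=5.
Step 11. [r5c1∈{3}] r5c1 has the single candidate 3, so r5c1=3.
Step 12. [r6c4∈{3}] nothing but 3 survives at r6c4, so r6c4=3.
Step 13. [r5c6∈{2}] r5c6's peers cover all but 2, so r5c6=2.
Step 14. [r4c2∈{2}] nothing but 2 survives at r4c2. So r4c2=2.
Step 15. [r2c3∈{1}] r2c3 is down to just 1. So r2c3=1.
Step 16. [r3c6∈{5}] r3c6 has the single candidate 5. So r3c6=5.
Step 17. [r2c5∈{3}] only 3 remains possible at r2c5. So r2c5=3.
Step 18. [r6c6∈{4}] r6c6 is down to just 4. So r6c6=4.
Step 19. [r4c1∈{1}] r4c1's peers cover all but 1. So r4c1=1.
Step 20. [r4c5∈{4}] r4c5's peers cover all but 4. So r4c5=4.

Answer: 5 3 6 4 2 1 / 2 4 1 5 3 6 / 4 6 3 2 1 5 / 1 2 5 6 4 3 / 3 5 4 1 6 2 / 6 1 2 3 5 4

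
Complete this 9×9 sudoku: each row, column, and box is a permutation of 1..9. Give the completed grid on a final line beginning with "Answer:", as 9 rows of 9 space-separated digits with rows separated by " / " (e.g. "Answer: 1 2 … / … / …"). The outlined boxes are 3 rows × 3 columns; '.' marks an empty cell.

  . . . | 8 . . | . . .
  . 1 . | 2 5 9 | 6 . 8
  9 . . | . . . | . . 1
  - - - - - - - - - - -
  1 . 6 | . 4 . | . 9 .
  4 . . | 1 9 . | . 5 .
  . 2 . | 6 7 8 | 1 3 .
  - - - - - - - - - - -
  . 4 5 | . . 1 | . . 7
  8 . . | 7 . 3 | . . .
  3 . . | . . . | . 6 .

Step 1. [r1c9∈{2,3,4,5,9}] r1c9 is the only open cell in col 9 admitting 3, so r1c9=3.
Step 2. [r1c7∈{2,4,5,7,9}] 9 has one home in row 1: r1c7. So r1c7=9.
Step 3. [r2c1∈{7}] r2c1 has the single candidate 7. So r2c1=7.
Step 4. [r4c9∈{2}] r4c9 is down to just 2. So r4c9=2.
Step 5. [r3c7∈{2,4,5,7}] across box 3, 5 lands solely at r3c7 ⇒ r3c7=5.
Step 6. [r7c8∈{2,8}] in col 8, 8 fits only at r7c8 ⇒ r7c8=8.
Step 7. [r2c3∈{3,4}] across row 2, 3 lands solely at r2c3. So r2c3=3.
Step 8. [r9c3∈{1,2,7,9}] in row 9, 1 fits only at r9c3, so r9c3=1.
Step 9. [r5c3∈{7,8}] across col 3, 7 lands solely at r5c3, so r5c3=7.
Step 10. [r2c8∈{4}] r2c8's peers cover all but 4, so r2c8=4.
Step 11. [r4c4∈{3,5}] across box 5, 3 lands solely at r4c4, so r4c4=3.
Step 12. [r9c4∈{4,5,9}] in col 4, 5 fits only at r9c4. So r9c4=5.
Step 13. [r9c6∈{2,4}] box 8 places 4 nowhere but r9c6 ⇒ r9c6=4.
Step 14. [r9c7∈{2}] nothing but 2 survives at r9c7. So r9c7=2.
Step 15. [r3c3∈{2,4,8}] across col 3, 8 lands solely at r3c3. So r3c3=8.
Step 16. [r3c2∈{6}] only 6 remains possible at r3c2. So r3c2=6.
Step 17. [r8c5∈{2,6}] row 8 places 6 nowhere but r8c5 ⇒ r8c5=6.
Step 18. [r8c2∈{9}] only 9 remains possible at r8c2. So r8c2=9.
Step 19. [r1c2∈{5}] nothing but 5 survives at r1c2, so r1c2=5.
Step 20. [r1c1∈{2}] r1c1 has the single candidate 2, so r1c1=2.
Step 21. [r1c8∈{7}] r1c8 is down to just 7. So r1c8=7.
Step 22. [r5c7∈{8}] r5c7 has the single candidate 8. So r5c7=8.
Step 23. [r6c9∈{4}] nothing but 4 survives at r6c9, so r6c9=4.
Step 24. [r1c3∈{4}] nothing but 4 survives at r1c3. So r1c3=4.
Step 25. [r5c6∈{2}] only 2 remains possible at r5c6 ⇒ r5c6=2.
Step 26. [r8c3∈{2}] r8c3's peers cover all but 2. So r8c3=2.
Step 27. [r3c8∈{2}] r3c8 is down to just 2, so r3c8=2.
Step 28. [r8c7∈{4}] only 4 remains possible at r8c7 ⇒ r8c7=4.
Step 29. [r3c6∈{7}] nothing but 7 survives at r3c6 ⇒ r3c6=7.
Step 30. [r4c7∈{7}] only 7 remains possible at r4c7. So r4c7=7.
Step 31. [r7c5∈{2}] r7c5's peers cover all but 2, so r7c5=2.
Step 32. [r7c1∈{6}] only 6 remains possible at r7c1. So r7c1=6.
Step 33. [r9c5∈{8}] r9c5's peers cover all but 8. So r9c5=8.
Step 34. [r4c2∈{8}] r4c2 has the single candidate 8 ⇒ r4c2=8.
Step 35. [r7c4∈{9}] nothing but 9 survives at r7c4. So r7c4=9.
Step 36. [r1c5∈{1}] r1c5's peers cover all but 1 ⇒ r1c5=1.
Step 37. [r3c4∈{4}] nothing but 4 survives at r3c4 ⇒ r3c4=4.
Step 38. [r5c2∈{3}] only 3 remains possible at r5c2. So r5c2=3.
Step 39. [r7c7∈{3}] nothing but 3 survives at r7c7 ⇒ r7c7=3.
Step 40. [r6c1∈{5}] nothing but 5 survives at r6c1, so r6c1=5.
Step 41. [r3c5∈{3}] r3c5 is down to just 3 ⇒ r3c5=3.
Step 42. [r8c8∈{1}] r8c8 has the single candidate 1, so r8c8=1.
Step 43. [r5c9∈{6}] r5c9's peers cover all but 6 ⇒ r5c9=6.
Step 44. [r8c9∈{5}] only 5 remains possible at r8c9 ⇒ r8c9=5.
Step 45. [r4c6∈{5}] r4c6 has the single candidate 5 ⇒ r4c6=5.
Step 46. [r9c2∈{7}] nothing but 7 survives at r9c2. So r9c2=7.
Step 47. [r6c3∈{9}] only 9 remains possible at r6c3, so r6c3=9.
Step 48. [r9c9∈{9}] r9c9 is down to just 9 ⇒ r9c9=9.
Step 49. [r1c6∈{6}] only 6 remains possible at r1c6 ⇒ r1c6=6.

Answer: 2 5 4 8 1 6 9 7 3 / 7 1 3 2 5 9 6 4 8 / 9 6 8 4 3 7 5 2 1 / 1 8 6 3 4 5 7 9 2 / 4 3 7 1 9 2 8 5 6 / 5 2 9 6 7 8 1 3 4 / 6 4 5 9 2 1 3 8 7 / 8 9 2 7 6 3 4 1 5 / 3 7 1 5 8 4 2 6 9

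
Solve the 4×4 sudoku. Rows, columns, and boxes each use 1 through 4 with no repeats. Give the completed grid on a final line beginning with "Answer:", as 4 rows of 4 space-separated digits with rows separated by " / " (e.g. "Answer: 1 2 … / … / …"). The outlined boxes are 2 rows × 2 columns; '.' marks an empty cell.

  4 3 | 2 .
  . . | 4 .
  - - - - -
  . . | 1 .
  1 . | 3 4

Step 1. [r4c2∈{2}] only 2 remains possible at r4c2, so r4c2=2.
Step 2. [r2c2∈{1}] r2c2 has the single candidate 1 ⇒ r2c2=1.
Step 3. [r3c1∈{3}] nothing but 3 survives at r3c1. So r3c1=3.
Step 4. [r3c4∈{2}] r3c4 has the single candidate 2 ⇒ r3c4=2.
Step 5. [r2c1∈{2}] r2c1 is down to just 2, so r2c1=2.
Step 6. [r3c2∈{4}] r3c2's peers cover all but 4 ⇒ r3c2=4.
Step 7. [r2c4∈{3}] only 3 remains possible at r2c4. So r2c4=3.
Step 8. [r1c4∈{1}] r1c4 is down to just 1. So r1c4=1.

Answer: 4 3 2 1 / 2 1 4 3 / 3 4 1 2 / 1 2 3 4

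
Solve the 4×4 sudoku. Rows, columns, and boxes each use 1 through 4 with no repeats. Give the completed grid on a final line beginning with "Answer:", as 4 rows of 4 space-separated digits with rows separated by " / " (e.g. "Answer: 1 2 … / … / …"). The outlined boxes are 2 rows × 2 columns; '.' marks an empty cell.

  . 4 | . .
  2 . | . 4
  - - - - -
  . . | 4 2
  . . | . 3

Step 1. [r4c3∈{1}] r4c3's peers cover all but 1. So r4c3=1.
Step 2. [r2c2∈{1,3}] r2c2 is the only open cell in row 2 admitting 1, so r2c2=1.
Step 3. [r1c1∈{3}] only 3 remains possible at r1c1 ⇒ r1c1=3.
Step 4. [r4c1∈{4}] only 4 remains possible at r4c1 ⇒ r4c1=4.
Step 5. [r2c3∈{3}] nothing but 3 survives at r2c3. So r2c3=3.
Step 6. [r3c1∈{1}] only 1 remains possible at r3c1 ⇒ r3c1=1.
Step 7. [r1c4∈{1}] r1c4 is down to just 1. So r1c4=1.
Step 8. [r1c3∈{2}] only 2 remains possible at r1c3, so r1c3=2.
Step 9. [r3c2∈{3}] only 3 remains possible at r3c2 ⇒ r3c2=3.
Step 10. [r4c2∈{2}] r4c2 is down to just 2 ⇒ r4c2=2.

Answer: 3 4 2 1 / 2 1 3 4 / 1 3 4 2 / 4 2 1 3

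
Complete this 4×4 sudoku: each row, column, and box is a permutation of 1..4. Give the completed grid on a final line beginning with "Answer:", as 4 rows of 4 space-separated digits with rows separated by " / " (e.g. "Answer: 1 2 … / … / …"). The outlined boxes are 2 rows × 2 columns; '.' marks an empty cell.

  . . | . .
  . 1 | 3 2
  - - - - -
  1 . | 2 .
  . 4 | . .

Step 1. [r3c2∈{3}] r3c2 is down to just 3 ⇒ r3c2=3.
Step 2. [r1c3∈{1,4}] 4 has one home in col 3: r1c3. So r1c3=4.
Step 3. [r1c1∈{2,3}] in row 1, 3 fits only at r1c1, so r1c1=3.
Step 4. [r1c4∈{1}] nothing but 1 survives at r1c4. So r1c4=1.
Step 5. [r3c4∈{4}] only 4 remains possible at r3c4 ⇒ r3c4=4.
Step 6. [r1c2∈{2}] nothing but 2 survives at r1c2 ⇒ r1c2=2.
Step 7. [r2c1∈{4}] only 4 remains possible at r2c1. So r2c1=4.
Step 8. [r4c1∈{2}] only 2 remains possible at r4c1, so r4c1=2.
Step 9. [r4c3∈{1}] nothing but 1 survives at r4c3 ⇒ r4c3=1.
Step 10. [r4c4∈{3}] r4c4 has the single candidate 3 ⇒ r4c4=3.

Answer: 3 2 4 1 / 4 1 3 2 / 1 3 2 4 / 2 4 1 3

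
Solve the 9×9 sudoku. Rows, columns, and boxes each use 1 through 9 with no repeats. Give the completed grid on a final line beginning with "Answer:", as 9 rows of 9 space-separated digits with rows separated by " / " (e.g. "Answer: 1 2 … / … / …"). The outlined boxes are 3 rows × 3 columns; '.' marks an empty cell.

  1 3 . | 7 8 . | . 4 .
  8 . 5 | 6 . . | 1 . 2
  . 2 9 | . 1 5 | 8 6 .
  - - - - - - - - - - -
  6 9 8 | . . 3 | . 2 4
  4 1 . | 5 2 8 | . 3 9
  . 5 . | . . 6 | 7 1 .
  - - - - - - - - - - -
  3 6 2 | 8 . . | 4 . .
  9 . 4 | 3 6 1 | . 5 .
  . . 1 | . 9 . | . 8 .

Step 1. [r9c2∈{7}] r9c2 has the single candidate 7. So r9c2=7.
Step 2. [r3c4∈{4}] only 4 remains possible at r3c4 ⇒ r3c4=4.
Step 3. [r2c8∈{7,9}] row 2 places 7 nowhere but r2c8. So r2c8=7.
Step 4. [r9c7∈{2,3,6}] in col 7, 3 fits only at r9c7, so r9c7=3.
Step 5. [r1c6∈{2,9}] in row 1, 2 fits only at r1c6 ⇒ r1c6=2.
Step 6. [r7c6∈{7}] nothing but 7 survives at r7c6. So r7c6=7.
Step 7. [r1c9∈{5}] r1c9 is down to just 5. So r1c9=5.
Step 8. [r2c2∈{4}] r2c2 is down to just 4 ⇒ r2c2=4.
Step 9. [r9c9∈{6}] r9c9 has the single candidate 6. So r9c9=6.
Step 10. [r2c6∈{9}] r2c6's peers cover all but 9, so r2c6=9.
Step 11. [r7c5∈{5}] r7c5's peers cover all but 5, so r7c5=5.
Step 12. [r6c5∈{4}] r6c5 is down to just 4, so r6c5=4.
Step 13. [r4c7∈{5}] only 5 remains possible at r4c7, so r4c7=5.
Step 14. [r4c5∈{7}] r4c5 is down to just 7. So r4c5=7.
Step 15. [r1c3∈{6}] r1c3 has the single candidate 6 ⇒ r1c3=6.
Step 16. [r6c4∈{9}] only 9 remains possible at r6c4 ⇒ r6c4=9.
Step 17. [r5c7∈{6}] only 6 remains possible at r5c7, so r5c7=6.
Step 18. [r9c6∈{4}] r9c6 is down to just 4 ⇒ r9c6=4.
Step 19. [r6c9∈{8}] r6c9 is down to just 8, so r6c9=8.
Step 20. [r5c3∈{7}] r5c3 is down to just 7 ⇒ r5c3=7.
Step 21. [r3c1∈{7}] r3c1 is down to just 7. So r3c1=7.
Step 22. [r8c2∈{8}] r8c2's peers cover all but 8 ⇒ r8c2=8.
Step 23. [r9c4∈{2}] only 2 remains possible at r9c4, so r9c4=2.
Step 24. [r7c8∈{9}] r7c8's peers cover all but 9 ⇒ r7c8=9.
Step 25. [r2c5∈{3}] r2c5's peers cover all but 3, so r2c5=3.
Step 26. [r8c9∈{7}] r8c9 is down to just 7. So r8c9=7.
Step 27. [r6c1∈{2}] only 2 remains possible at r6c1 ⇒ r6c1=2.
Step 28. [r9c1∈{5}] nothing but 5 survives at r9c1. So r9c1=5.
Step 29. [r1c7∈{9}] r1c7 is down to just 9 ⇒ r1c7=9.
Step 30. [r6c3∈{3}] r6c3 has the single candidate 3, so r6c3=3.
Step 31. [r3c9∈{3}] r3c9's peers cover all but 3, so r3c9=3.
Step 32. [r8c7∈{2}] r8c7 has the single candidate 2, so r8c7=2.
Step 33. [r4c4∈{1}] r4c4's peers cover all but 1, so r4c4=1.
Step 34. [r7c9∈{1}] r7c9's peers cover all but 1 ⇒ r7c9=1.

Answer: 1 3 6 7 8 2 9 4 5 / 8 4 5 6 3 9 1 7 2 / 7 2 9 4 1 5 8 6 3 / 6 9 8 1 7 3 5 2 4 / 4 1 7 5 2 8 6 3 9 / 2 5 3 9 4 6 7 1 8 / 3 6 2 8 5 7 4 9 1 / 9 8 4 3 6 1 2 5 7 / 5 7 1 2 9 4 3 8 6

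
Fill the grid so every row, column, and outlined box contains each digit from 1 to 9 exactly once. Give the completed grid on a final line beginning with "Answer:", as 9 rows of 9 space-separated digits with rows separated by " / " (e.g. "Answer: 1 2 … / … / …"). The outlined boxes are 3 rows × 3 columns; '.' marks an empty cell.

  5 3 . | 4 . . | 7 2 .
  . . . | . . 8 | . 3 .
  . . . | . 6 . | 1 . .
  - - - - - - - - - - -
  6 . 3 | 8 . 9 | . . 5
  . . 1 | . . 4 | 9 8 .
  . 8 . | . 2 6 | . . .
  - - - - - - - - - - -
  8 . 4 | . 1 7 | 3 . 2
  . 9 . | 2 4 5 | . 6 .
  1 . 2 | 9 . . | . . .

Step 1. [r6c7∈{4}] r6c7 is down to just 4 ⇒ r6c7=4.
Step 2. [r4c5∈{7}] r4c5 is down to just 7. So r4c5=7.
Step 3. [r8c3∈{7}] nothing but 7 survives at r8c3. So r8c3=7.
Step 4. [r2c7∈{5,6}] across col 7, 6 lands solely at r2c7, so r2c7=6.
Step 5. [r2c3∈{9}] r2c3 has the single candidate 9, so r2c3=9.
Step 6. [r6c4∈{1,3,5}] box 5 places 1 nowhere but r6c4. So r6c4=1.
Step 7. [r2c9∈{4}] r2c9's peers cover all but 4. So r2c9=4.
Step 8. [r3c8∈{5,9}] r3c8 is the only open cell in box 3 admitting 5, so r3c8=5.
Step 9. [r6c8∈{7}] only 7 remains possible at r6c8. So r6c8=7.
Step 10. [r8c7∈{8}] r8c7's peers cover all but 8 ⇒ r8c7=8.
Step 11. [r7c2∈{5,6}] across row 7, 5 lands solely at r7c2 ⇒ r7c2=5.
Step 12. [r3c6∈{2,3}] across col 6, 2 lands solely at r3c6. So r3c6=2.
Step 13. [r3c4∈{3,7}] 3 has one home in row 3: r3c4 ⇒ r3c4=3.
Step 14. [r5c5∈{3,5}] box 5 places 3 nowhere but r5c5, so r5c5=3.
Step 15. [r2c4∈{5,7}] 7 has one home in col 4: r2c4. So r2c4=7.
Step 16. [r4c2∈{2,4}] in row 4, 4 fits only at r4c2, so r4c2=4.
Step 17. [r3c3∈{8}] nothing but 8 survives at r3c3, so r3c3=8.
Step 18. [r2c1∈{2}] r2c1 is down to just 2 ⇒ r2c1=2.
Step 19. [r3c2∈{7}] only 7 remains possible at r3c2, so r3c2=7.
Step 20. [r1c9∈{8,9}] row 1 places 8 nowhere but r1c9 ⇒ r1c9=8.
Step 21. [r4c8∈{1}] r4c8 is down to just 1, so r4c8=1.
Step 22. [r8c9∈{1}] r8c9 is down to just 1, so r8c9=1.
Step 23. [r1c6∈{1}] r1c6's peers cover all but 1 ⇒ r1c6=1.
Step 24. [r2c5∈{5}] r2c5 has the single candidate 5. So r2c5=5.
Step 25. [r9c2∈{6}] r9c2 is down to just 6, so r9c2=6.
Step 26. [r8c1∈{3}] r8c1 has the single candidate 3 ⇒ r8c1=3.
Step 27. [r9c9∈{7}] r9c9's peers cover all but 7. So r9c9=7.
Step 28. [r3c1∈{4}] r3c1's peers cover all but 4 ⇒ r3c1=4.
Step 29. [r5c9∈{6}] r5c9 has the single candidate 6 ⇒ r5c9=6.
Step 30. [r9c5∈{8}] r9c5's peers cover all but 8, so r9c5=8.
Step 31. [r6c9∈{3}] r6c9 has the single candidate 3. So r6c9=3.
Step 32. [r7c8∈{9}] only 9 remains possible at r7c8. So r7c8=9.
Step 33. [r2c2∈{1}] nothing but 1 survives at r2c2, so r2c2=1.
Step 34. [r1c5∈{9}] r1c5 is down to just 9 ⇒ r1c5=9.
Step 35. [r9c8∈{4}] nothing but 4 survives at r9c8 ⇒ r9c8=4.
Step 36. [r5c2∈{2}] r5c2 is down to just 2. So r5c2=2.
Step 37. [r5c1∈{7}] r5c1 is down to just 7 ⇒ r5c1=7.
Step 38. [r9c6∈{3}] r9c6 has the single candidate 3. So r9c6=3.
Step 39. [r1c3∈{6}] nothing but 6 survives at r1c3. So r1c3=6.
Step 40. [r9c7∈{5}] nothing but 5 survives at r9c7, so r9c7=5.
Step 41. [r6c3∈{5}] r6c3's peers cover all but 5. So r6c3=5.
Step 42. [r6c1∈{9}] nothing but 9 survives at r6c1, so r6c1=9.
Step 43. [r5c4∈{5}] r5c4's peers cover all but 5, so r5c4=5.
Step 44. [r7c4∈{6}] r7c4's peers cover all but 6, so r7c4=6.
Step 45. [r4c7∈{2}] only 2 remains possible at r4c7. So r4c7=2.
Step 46. [r3c9∈{9}] r3c9 is down to just 9. So r3c9=9.

Answer: 5 3 6 4 9 1 7 2 8 / 2 1 9 7 5 8 6 3 4 / 4 7 8 3 6 2 1 5 9 / 6 4 3 8 7 9 2 1 5 / 7 2 1 5 3 4 9 8 6 / 9 8 5 1 2 6 4 7 3 / 8 5 4 6 1 7 3 9 2 / 3 9 7 2 4 5 8 6 1 / 1 6 2 9 8 3 5 4 7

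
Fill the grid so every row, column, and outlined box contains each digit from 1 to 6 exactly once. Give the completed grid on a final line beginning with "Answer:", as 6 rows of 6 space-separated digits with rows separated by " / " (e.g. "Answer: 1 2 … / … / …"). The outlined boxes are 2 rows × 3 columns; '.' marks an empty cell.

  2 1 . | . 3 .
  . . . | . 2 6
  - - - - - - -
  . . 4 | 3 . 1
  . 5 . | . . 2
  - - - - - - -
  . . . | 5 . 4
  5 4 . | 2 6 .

Step 1. [r5c3∈{1,2,3,6}] col 3 places 2 nowhere but r5c3 ⇒ r5c3=2.
Step 2. [r3c1∈{6}] r3c1 has the single candidate 6 ⇒ r3c1=6.
Step 3. [r6c3∈{1,3}] r6c3 is the only open cell in row 6 admitting 1, so r6c3=1.
Step 4. [r2c2∈{3}] r2c2 has the single candidate 3, so r2c2=3.
Step 5. [r1c4∈{4}] r1c4 is down to just 4. So r1c4=4.
Step 6. [r5c1∈{3}] only 3 remains possible at r5c1, so r5c1=3.
Step 7. [r1c3∈{5,6}] 6 has one home in row 1: r1c3, so r1c3=6.
Step 8. [r2c1∈{4}] nothing but 4 survives at r2c1. So r2c1=4.
Step 9. [r4c5∈{4}] nothing but 4 survives at r4c5. So r4c5=4.
Step 10. [r1c6∈{5}] r1c6 is down to just 5 ⇒ r1c6=5.
Step 11. [r4c1∈{1}] r4c1 is down to just 1 ⇒ r4c1=1.
Step 12. [r4c3∈{3}] nothing but 3 survives at r4c3 ⇒ r4c3=3.
Step 13. [r5c2∈{6}] nothing but 6 survives at r5c2, so r5c2=6.
Step 14. [r5c5∈{1}] r5c5 is down to just 1 ⇒ r5c5=1.
Step 15. [r2c3∈{5}] r2c3 is down to just 5, so r2c3=5.
Step 16. [r3c5∈{5}] only 5 remains possible at r3c5. So r3c5=5.
Step 17. [r3c2∈{2}] r3c2's peers cover all but 2. So r3c2=2.
Step 18. [r6c6∈{3}] nothing but 3 survives at r6c6, so r6c6=3.
Step 19. [r2c4∈{1}] nothing but 1 survives at r2c4 ⇒ r2c4=1.
Step 20. [r4c4∈{6}] r4c4's peers cover all but 6. So r4c4=6.

Answer: 2 1 6 4 3 5 / 4 3 5 1 2 6 / 6 2 4 3 5 1 / 1 5 3 6 4 2 / 3 6 2 5 1 4 / 5 4 1 2 6 3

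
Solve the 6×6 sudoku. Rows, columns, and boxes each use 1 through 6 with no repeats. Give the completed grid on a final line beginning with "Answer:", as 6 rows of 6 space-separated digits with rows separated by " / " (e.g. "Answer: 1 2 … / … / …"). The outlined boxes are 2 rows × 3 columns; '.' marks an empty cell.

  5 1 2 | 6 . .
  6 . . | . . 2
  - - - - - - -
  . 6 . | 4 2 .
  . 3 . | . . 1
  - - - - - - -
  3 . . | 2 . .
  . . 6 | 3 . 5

Step 1. [r2c2∈{4}] nothing but 4 survives at r2c2, so r2c2=4.
Step 2. [r4c4∈{5}] r4c4's peers cover all but 5. So r4c4=5.
Step 3. [r3c3∈{1,5}] in row 3, 5 fits only at r3c3 ⇒ r3c3=5.
Step 4. [r5c3∈{1,4}] 1 has one home in col 3: r5c3 ⇒ r5c3=1.
Step 5. [r6c1∈{2,4}] 4 has one home in box 5: r6c1 ⇒ r6c1=4.
Step 6. [r5c6∈{4,6}] in col 6, 6 fits only at r5c6. So r5c6=6.
Step 7. [r1c6∈{3,4}] in col 6, 4 fits only at r1c6, so r1c6=4.
Step 8. [r2c5∈{1,3,5}] r2c5 is the only open cell in row 2 admitting 5 ⇒ r2c5=5.
Step 9. [r5c2∈{5}] only 5 remains possible at r5c2. So r5c2=5.
Step 10. [r1c5∈{3}] r1c5 is down to just 3 ⇒ r1c5=3.
Step 11. [r4c5∈{6}] only 6 remains possible at r4c5 ⇒ r4c5=6.
Step 12. [r6c5∈{1}] only 1 remains possible at r6c5, so r6c5=1.
Step 13. [r6c2∈{2}] only 2 remains possible at r6c2. So r6c2=2.
Step 14. [r4c3∈{4}] only 4 remains possible at r4c3. So r4c3=4.
Step 15. [r3c1∈{1}] r3c1's peers cover all but 1, so r3c1=1.
Step 16. [r2c4∈{1}] r2c4's peers cover all but 1. So r2c4=1.
Step 17. [r4c1∈{2}] r4c1 is down to just 2, so r4c1=2.
Step 18. [r2c3∈{3}] nothing but 3 survives at r2c3. So r2c3=3.
Step 19. [r5c5∈{4}] r5c5 is down to just 4 ⇒ r5c5=4.
Step 20. [r3c6∈{3}] only 3 remains possible at r3c6, so r3c6=3.

Answer: 5 1 2 6 3 4 / 6 4 3 1 5 2 / 1 6 5 4 2 3 / 2 3 4 5 6 1 / 3 5 1 2 4 6 / 4 2 6 3 1 5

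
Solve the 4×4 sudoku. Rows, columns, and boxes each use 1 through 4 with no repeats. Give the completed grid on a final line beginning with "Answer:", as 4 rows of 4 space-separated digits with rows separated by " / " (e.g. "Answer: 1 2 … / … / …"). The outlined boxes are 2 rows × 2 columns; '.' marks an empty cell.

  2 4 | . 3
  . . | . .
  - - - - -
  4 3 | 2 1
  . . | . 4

Step 1. [r2c2∈{1}] nothing but 1 survives at r2c2. So r2c2=1.
Step 2. [r1c3∈{1}] nothing but 1 survives at r1c3 ⇒ r1c3=1.
Step 3. [r2c3∈{4}] r2c3 has the single candidate 4 ⇒ r2c3=4.
Step 4. [r2c1∈{3}] nothing but 3 survives at r2c1 ⇒ r2c1=3.
Step 5. [r4c2∈{2}] r4c2 has the single candidate 2, so r4c2=2.
Step 6. [r2c4∈{2}] r2c4's peers cover all but 2 ⇒ r2c4=2.
Step 7. [r4c1∈{1}] r4c1 is down to just 1, so r4c1=1.
Step 8. [r4c3∈{3}] r4c3 is down to just 3 ⇒ r4c3=3.

Answer: 2 4 1 3 / 3 1 4 2 / 4 3 2 1 / 1 2 3 4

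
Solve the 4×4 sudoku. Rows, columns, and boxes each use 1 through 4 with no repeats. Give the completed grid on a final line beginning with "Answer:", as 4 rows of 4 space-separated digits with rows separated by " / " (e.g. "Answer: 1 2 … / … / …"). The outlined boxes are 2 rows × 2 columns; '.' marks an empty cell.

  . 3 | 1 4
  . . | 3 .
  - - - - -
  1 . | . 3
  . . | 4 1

Step 1. [r4c2∈{2}] r4c2 is down to just 2. So r4c2=2.
Step 2. [r2c1∈{2,4}] 4 has one home in col 1: r2c1, so r2c1=4.
Step 3. [r2c2∈{1}] nothing but 1 survives at r2c2 ⇒ r2c2=1.
Step 4. [r4c1∈{3}] r4c1 has the single candidate 3 ⇒ r4c1=3.
Step 5. [r2c4∈{2}] r2c4's peers cover all but 2, so r2c4=2.
Step 6. [r3c3∈{2}] r3c3's peers cover all but 2, so r3c3=2.
Step 7. [r3c2∈{4}] r3c2 has the single candidate 4, so r3c2=4.
Step 8. [r1c1∈{2}] nothing but 2 survives at r1c1. So r1c1=2.

Answer: 2 3 1 4 / 4 1 3 2 / 1 4 2 3 / 3 2 4 1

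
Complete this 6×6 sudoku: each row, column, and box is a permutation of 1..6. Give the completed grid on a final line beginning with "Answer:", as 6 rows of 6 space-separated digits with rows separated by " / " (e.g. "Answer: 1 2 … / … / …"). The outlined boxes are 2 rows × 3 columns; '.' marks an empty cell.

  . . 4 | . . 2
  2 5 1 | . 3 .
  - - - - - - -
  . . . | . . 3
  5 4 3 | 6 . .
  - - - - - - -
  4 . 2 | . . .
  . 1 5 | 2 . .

Step 1. [r4c6∈{1}] r4c6 has the single candidate 1, so r4c6=1.
Step 2. [r2c6∈{4,6}] r2c6 is the only open cell in row 2 admitting 6 ⇒ r2c6=6.
Step 3. [r6c1∈{3,6}] across row 6, 3 lands solely at r6c1. So r6c1=3.
Step 4. [r5c2∈{6}] r5c2 has the single candidate 6, so r5c2=6.
Step 5. [r5c4∈{1,3,5}] 3 has one home in row 5: r5c4, so r5c4=3.
Step 6. [r5c5∈{1,5}] across row 5, 1 lands solely at r5c5. So r5c5=1.
Step 7. [r1c5∈{5}] r1c5's peers cover all but 5. So r1c5=5.
Step 8. [r2c4∈{4}] nothing but 4 survives at r2c4 ⇒ r2c4=4.
Step 9. [r3c5∈{2,4}] in row 3, 4 fits only at r3c5 ⇒ r3c5=4.
Step 10. [r1c1∈{6}] nothing but 6 survives at r1c1, so r1c1=6.
Step 11. [r1c4∈{1}] r1c4 is down to just 1. So r1c4=1.
Step 12. [r5c6∈{5}] r5c6's peers cover all but 5, so r5c6=5.
Step 13. [r4c5∈{2}] r4c5 is down to just 2, so r4c5=2.
Step 14. [r1c2∈{3}] r1c2 has the single candidate 3. So r1c2=3.
Step 15. [r3c3∈{6}] r3c3 has the single candidate 6 ⇒ r3c3=6.
Step 16. [r3c4∈{5}] r3c4 is down to just 5. So r3c4=5.
Step 17. [r3c2∈{2}] r3c2 is down to just 2. So r3c2=2.
Step 18. [r6c6∈{4}] r6c6 has the single candidate 4, so r6c6=4.
Step 19. [r3c1∈{1}] r3c1 is down to just 1 ⇒ r3c1=1.
Step 20. [r6c5∈{6}] r6c5 has the single candidate 6, so r6c5=6.

Answer: 6 3 4 1 5 2 / 2 5 1 4 3 6 / 1 2 6 5 4 3 / 5 4 3 6 2 1 / 4 6 2 3 1 5 / 3 1 5 2 6 4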